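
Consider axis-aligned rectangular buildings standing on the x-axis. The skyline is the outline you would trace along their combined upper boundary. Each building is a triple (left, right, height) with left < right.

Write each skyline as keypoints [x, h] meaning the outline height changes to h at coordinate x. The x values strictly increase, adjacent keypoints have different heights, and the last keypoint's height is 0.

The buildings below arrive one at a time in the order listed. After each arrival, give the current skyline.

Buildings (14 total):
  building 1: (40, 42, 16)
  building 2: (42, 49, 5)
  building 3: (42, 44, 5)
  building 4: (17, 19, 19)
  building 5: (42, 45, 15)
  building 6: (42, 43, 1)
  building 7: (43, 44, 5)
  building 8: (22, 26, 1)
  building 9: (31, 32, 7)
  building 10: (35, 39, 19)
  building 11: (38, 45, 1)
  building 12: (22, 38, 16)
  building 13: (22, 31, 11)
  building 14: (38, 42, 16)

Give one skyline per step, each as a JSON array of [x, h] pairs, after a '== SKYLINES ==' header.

== SKYLINES ==
[[40,16],[42,0]]
[[40,16],[42,5],[49,0]]
[[40,16],[42,5],[49,0]]
[[17,19],[19,0],[40,16],[42,5],[49,0]]
[[17,19],[19,0],[40,16],[42,15],[45,5],[49,0]]
[[17,19],[19,0],[40,16],[42,15],[45,5],[49,0]]
[[17,19],[19,0],[40,16],[42,15],[45,5],[49,0]]
[[17,19],[19,0],[22,1],[26,0],[40,16],[42,15],[45,5],[49,0]]
[[17,19],[19,0],[22,1],[26,0],[31,7],[32,0],[40,16],[42,15],[45,5],[49,0]]
[[17,19],[19,0],[22,1],[26,0],[31,7],[32,0],[35,19],[39,0],[40,16],[42,15],[45,5],[49,0]]
[[17,19],[19,0],[22,1],[26,0],[31,7],[32,0],[35,19],[39,1],[40,16],[42,15],[45,5],[49,0]]
[[17,19],[19,0],[22,16],[35,19],[39,1],[40,16],[42,15],[45,5],[49,0]]
[[17,19],[19,0],[22,16],[35,19],[39,1],[40,16],[42,15],[45,5],[49,0]]
[[17,19],[19,0],[22,16],[35,19],[39,16],[42,15],[45,5],[49,0]]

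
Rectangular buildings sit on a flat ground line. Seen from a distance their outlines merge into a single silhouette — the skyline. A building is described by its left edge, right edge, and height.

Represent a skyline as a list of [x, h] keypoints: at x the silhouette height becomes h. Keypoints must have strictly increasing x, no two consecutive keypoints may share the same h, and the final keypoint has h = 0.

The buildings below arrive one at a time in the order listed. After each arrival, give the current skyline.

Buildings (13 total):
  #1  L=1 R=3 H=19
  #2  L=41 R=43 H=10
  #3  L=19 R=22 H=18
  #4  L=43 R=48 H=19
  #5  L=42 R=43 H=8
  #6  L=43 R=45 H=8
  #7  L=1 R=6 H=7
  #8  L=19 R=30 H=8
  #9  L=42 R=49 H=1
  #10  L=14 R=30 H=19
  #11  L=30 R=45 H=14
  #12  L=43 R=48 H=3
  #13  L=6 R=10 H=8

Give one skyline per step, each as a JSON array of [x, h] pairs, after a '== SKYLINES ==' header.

== SKYLINES ==
[[1,19],[3,0]]
[[1,19],[3,0],[41,10],[43,0]]
[[1,19],[3,0],[19,18],[22,0],[41,10],[43,0]]
[[1,19],[3,0],[19,18],[22,0],[41,10],[43,19],[48,0]]
[[1,19],[3,0],[19,18],[22,0],[41,10],[43,19],[48,0]]
[[1,19],[3,0],[19,18],[22,0],[41,10],[43,19],[48,0]]
[[1,19],[3,7],[6,0],[19,18],[22,0],[41,10],[43,19],[48,0]]
[[1,19],[3,7],[6,0],[19,18],[22,8],[30,0],[41,10],[43,19],[48,0]]
[[1,19],[3,7],[6,0],[19,18],[22,8],[30,0],[41,10],[43,19],[48,1],[49,0]]
[[1,19],[3,7],[6,0],[14,19],[30,0],[41,10],[43,19],[48,1],[49,0]]
[[1,19],[3,7],[6,0],[14,19],[30,14],[43,19],[48,1],[49,0]]
[[1,19],[3,7],[6,0],[14,19],[30,14],[43,19],[48,1],[49,0]]
[[1,19],[3,7],[6,8],[10,0],[14,19],[30,14],[43,19],[48,1],[49,0]]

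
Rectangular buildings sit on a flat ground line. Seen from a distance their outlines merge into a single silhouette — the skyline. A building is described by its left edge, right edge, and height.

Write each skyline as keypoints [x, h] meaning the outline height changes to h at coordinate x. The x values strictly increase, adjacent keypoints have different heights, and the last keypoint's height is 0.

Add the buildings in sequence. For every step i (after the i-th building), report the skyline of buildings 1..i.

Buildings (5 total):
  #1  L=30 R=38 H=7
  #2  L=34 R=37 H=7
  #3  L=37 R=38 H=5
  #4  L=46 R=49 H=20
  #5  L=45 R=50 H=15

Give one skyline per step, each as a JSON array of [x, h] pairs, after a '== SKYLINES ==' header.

== SKYLINES ==
[[30,7],[38,0]]
[[30,7],[38,0]]
[[30,7],[38,0]]
[[30,7],[38,0],[46,20],[49,0]]
[[30,7],[38,0],[45,15],[46,20],[49,15],[50,0]]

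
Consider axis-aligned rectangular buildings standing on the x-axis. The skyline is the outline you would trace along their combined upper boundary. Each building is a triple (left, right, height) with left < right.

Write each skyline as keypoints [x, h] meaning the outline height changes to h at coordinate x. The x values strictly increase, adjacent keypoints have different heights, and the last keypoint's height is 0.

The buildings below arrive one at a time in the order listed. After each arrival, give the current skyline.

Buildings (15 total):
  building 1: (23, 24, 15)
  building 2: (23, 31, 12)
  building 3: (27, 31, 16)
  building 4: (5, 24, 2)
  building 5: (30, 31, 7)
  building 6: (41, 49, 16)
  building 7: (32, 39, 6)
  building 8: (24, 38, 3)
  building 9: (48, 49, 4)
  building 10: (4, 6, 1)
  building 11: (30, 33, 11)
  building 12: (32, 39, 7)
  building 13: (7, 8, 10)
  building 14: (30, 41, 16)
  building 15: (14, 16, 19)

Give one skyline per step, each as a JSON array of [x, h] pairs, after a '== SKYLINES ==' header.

== SKYLINES ==
[[23,15],[24,0]]
[[23,15],[24,12],[31,0]]
[[23,15],[24,12],[27,16],[31,0]]
[[5,2],[23,15],[24,12],[27,16],[31,0]]
[[5,2],[23,15],[24,12],[27,16],[31,0]]
[[5,2],[23,15],[24,12],[27,16],[31,0],[41,16],[49,0]]
[[5,2],[23,15],[24,12],[27,16],[31,0],[32,6],[39,0],[41,16],[49,0]]
[[5,2],[23,15],[24,12],[27,16],[31,3],[32,6],[39,0],[41,16],[49,0]]
[[5,2],[23,15],[24,12],[27,16],[31,3],[32,6],[39,0],[41,16],[49,0]]
[[4,1],[5,2],[23,15],[24,12],[27,16],[31,3],[32,6],[39,0],[41,16],[49,0]]
[[4,1],[5,2],[23,15],[24,12],[27,16],[31,11],[33,6],[39,0],[41,16],[49,0]]
[[4,1],[5,2],[23,15],[24,12],[27,16],[31,11],[33,7],[39,0],[41,16],[49,0]]
[[4,1],[5,2],[7,10],[8,2],[23,15],[24,12],[27,16],[31,11],[33,7],[39,0],[41,16],[49,0]]
[[4,1],[5,2],[7,10],[8,2],[23,15],[24,12],[27,16],[49,0]]
[[4,1],[5,2],[7,10],[8,2],[14,19],[16,2],[23,15],[24,12],[27,16],[49,0]]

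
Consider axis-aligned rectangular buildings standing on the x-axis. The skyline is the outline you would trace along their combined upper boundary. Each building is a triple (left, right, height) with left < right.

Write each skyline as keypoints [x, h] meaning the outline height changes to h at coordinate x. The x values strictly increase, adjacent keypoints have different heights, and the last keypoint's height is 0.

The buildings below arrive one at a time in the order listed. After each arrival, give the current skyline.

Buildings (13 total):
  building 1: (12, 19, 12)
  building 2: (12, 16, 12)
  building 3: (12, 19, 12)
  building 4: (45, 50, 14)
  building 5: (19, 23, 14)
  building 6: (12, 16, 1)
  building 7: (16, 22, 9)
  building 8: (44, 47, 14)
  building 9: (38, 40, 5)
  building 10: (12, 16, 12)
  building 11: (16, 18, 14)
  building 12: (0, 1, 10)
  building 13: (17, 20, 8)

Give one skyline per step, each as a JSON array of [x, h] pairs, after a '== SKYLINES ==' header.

== SKYLINES ==
[[12,12],[19,0]]
[[12,12],[19,0]]
[[12,12],[19,0]]
[[12,12],[19,0],[45,14],[50,0]]
[[12,12],[19,14],[23,0],[45,14],[50,0]]
[[12,12],[19,14],[23,0],[45,14],[50,0]]
[[12,12],[19,14],[23,0],[45,14],[50,0]]
[[12,12],[19,14],[23,0],[44,14],[50,0]]
[[12,12],[19,14],[23,0],[38,5],[40,0],[44,14],[50,0]]
[[12,12],[19,14],[23,0],[38,5],[40,0],[44,14],[50,0]]
[[12,12],[16,14],[18,12],[19,14],[23,0],[38,5],[40,0],[44,14],[50,0]]
[[0,10],[1,0],[12,12],[16,14],[18,12],[19,14],[23,0],[38,5],[40,0],[44,14],[50,0]]
[[0,10],[1,0],[12,12],[16,14],[18,12],[19,14],[23,0],[38,5],[40,0],[44,14],[50,0]]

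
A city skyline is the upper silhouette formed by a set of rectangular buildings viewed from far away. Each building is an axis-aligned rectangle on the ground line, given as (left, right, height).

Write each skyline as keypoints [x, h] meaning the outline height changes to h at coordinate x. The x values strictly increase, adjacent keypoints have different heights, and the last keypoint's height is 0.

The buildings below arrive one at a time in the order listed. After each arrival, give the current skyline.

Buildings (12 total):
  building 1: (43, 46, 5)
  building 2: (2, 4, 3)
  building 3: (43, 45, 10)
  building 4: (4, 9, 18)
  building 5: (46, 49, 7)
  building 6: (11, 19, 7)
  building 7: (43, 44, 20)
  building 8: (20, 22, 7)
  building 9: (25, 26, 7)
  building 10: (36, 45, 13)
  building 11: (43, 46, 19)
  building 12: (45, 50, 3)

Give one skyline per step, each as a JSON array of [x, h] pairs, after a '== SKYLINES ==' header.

== SKYLINES ==
[[43,5],[46,0]]
[[2,3],[4,0],[43,5],[46,0]]
[[2,3],[4,0],[43,10],[45,5],[46,0]]
[[2,3],[4,18],[9,0],[43,10],[45,5],[46,0]]
[[2,3],[4,18],[9,0],[43,10],[45,5],[46,7],[49,0]]
[[2,3],[4,18],[9,0],[11,7],[19,0],[43,10],[45,5],[46,7],[49,0]]
[[2,3],[4,18],[9,0],[11,7],[19,0],[43,20],[44,10],[45,5],[46,7],[49,0]]
[[2,3],[4,18],[9,0],[11,7],[19,0],[20,7],[22,0],[43,20],[44,10],[45,5],[46,7],[49,0]]
[[2,3],[4,18],[9,0],[11,7],[19,0],[20,7],[22,0],[25,7],[26,0],[43,20],[44,10],[45,5],[46,7],[49,0]]
[[2,3],[4,18],[9,0],[11,7],[19,0],[20,7],[22,0],[25,7],[26,0],[36,13],[43,20],[44,13],[45,5],[46,7],[49,0]]
[[2,3],[4,18],[9,0],[11,7],[19,0],[20,7],[22,0],[25,7],[26,0],[36,13],[43,20],[44,19],[46,7],[49,0]]
[[2,3],[4,18],[9,0],[11,7],[19,0],[20,7],[22,0],[25,7],[26,0],[36,13],[43,20],[44,19],[46,7],[49,3],[50,0]]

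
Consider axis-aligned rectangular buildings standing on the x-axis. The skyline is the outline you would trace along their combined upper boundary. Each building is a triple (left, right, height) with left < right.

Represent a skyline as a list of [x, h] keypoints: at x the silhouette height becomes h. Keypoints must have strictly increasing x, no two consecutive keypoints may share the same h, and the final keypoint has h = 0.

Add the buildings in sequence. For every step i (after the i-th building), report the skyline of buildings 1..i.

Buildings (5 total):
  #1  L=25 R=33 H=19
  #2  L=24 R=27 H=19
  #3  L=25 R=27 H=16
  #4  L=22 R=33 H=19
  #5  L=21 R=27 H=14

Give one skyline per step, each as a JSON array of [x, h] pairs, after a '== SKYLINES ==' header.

== SKYLINES ==
[[25,19],[33,0]]
[[24,19],[33,0]]
[[24,19],[33,0]]
[[22,19],[33,0]]
[[21,14],[22,19],[33,0]]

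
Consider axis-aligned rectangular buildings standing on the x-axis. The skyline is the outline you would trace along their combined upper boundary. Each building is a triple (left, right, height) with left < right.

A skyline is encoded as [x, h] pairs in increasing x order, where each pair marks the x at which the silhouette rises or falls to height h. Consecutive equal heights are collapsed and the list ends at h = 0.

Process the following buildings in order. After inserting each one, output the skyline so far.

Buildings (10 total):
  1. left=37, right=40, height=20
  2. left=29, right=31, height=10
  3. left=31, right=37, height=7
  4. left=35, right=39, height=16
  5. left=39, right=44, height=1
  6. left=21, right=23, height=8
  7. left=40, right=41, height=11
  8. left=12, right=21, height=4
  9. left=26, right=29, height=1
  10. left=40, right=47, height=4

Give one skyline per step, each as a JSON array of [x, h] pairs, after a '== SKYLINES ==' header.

== SKYLINES ==
[[37,20],[40,0]]
[[29,10],[31,0],[37,20],[40,0]]
[[29,10],[31,7],[37,20],[40,0]]
[[29,10],[31,7],[35,16],[37,20],[40,0]]
[[29,10],[31,7],[35,16],[37,20],[40,1],[44,0]]
[[21,8],[23,0],[29,10],[31,7],[35,16],[37,20],[40,1],[44,0]]
[[21,8],[23,0],[29,10],[31,7],[35,16],[37,20],[40,11],[41,1],[44,0]]
[[12,4],[21,8],[23,0],[29,10],[31,7],[35,16],[37,20],[40,11],[41,1],[44,0]]
[[12,4],[21,8],[23,0],[26,1],[29,10],[31,7],[35,16],[37,20],[40,11],[41,1],[44,0]]
[[12,4],[21,8],[23,0],[26,1],[29,10],[31,7],[35,16],[37,20],[40,11],[41,4],[47,0]]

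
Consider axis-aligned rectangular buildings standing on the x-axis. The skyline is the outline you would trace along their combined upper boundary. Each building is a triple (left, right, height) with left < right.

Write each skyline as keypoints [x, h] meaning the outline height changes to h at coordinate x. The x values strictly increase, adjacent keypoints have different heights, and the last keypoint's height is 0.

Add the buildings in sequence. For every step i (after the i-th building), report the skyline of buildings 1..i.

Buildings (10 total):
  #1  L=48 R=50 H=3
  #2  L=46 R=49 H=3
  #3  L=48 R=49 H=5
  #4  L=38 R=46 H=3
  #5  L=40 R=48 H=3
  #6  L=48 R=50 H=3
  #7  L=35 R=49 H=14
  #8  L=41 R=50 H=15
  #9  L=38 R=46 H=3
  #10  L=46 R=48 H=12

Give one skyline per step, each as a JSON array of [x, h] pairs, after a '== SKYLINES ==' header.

== SKYLINES ==
[[48,3],[50,0]]
[[46,3],[50,0]]
[[46,3],[48,5],[49,3],[50,0]]
[[38,3],[48,5],[49,3],[50,0]]
[[38,3],[48,5],[49,3],[50,0]]
[[38,3],[48,5],[49,3],[50,0]]
[[35,14],[49,3],[50,0]]
[[35,14],[41,15],[50,0]]
[[35,14],[41,15],[50,0]]
[[35,14],[41,15],[50,0]]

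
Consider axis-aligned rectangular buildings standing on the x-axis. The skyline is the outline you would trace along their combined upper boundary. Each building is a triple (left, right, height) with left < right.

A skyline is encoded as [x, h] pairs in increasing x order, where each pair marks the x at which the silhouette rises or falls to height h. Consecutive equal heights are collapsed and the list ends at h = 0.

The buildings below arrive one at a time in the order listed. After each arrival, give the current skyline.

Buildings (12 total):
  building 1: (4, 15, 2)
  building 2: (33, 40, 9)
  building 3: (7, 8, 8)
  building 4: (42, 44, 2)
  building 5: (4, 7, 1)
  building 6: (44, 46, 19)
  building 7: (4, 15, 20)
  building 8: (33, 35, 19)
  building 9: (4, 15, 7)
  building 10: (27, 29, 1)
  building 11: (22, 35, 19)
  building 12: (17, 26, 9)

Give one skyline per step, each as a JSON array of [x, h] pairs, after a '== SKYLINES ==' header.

== SKYLINES ==
[[4,2],[15,0]]
[[4,2],[15,0],[33,9],[40,0]]
[[4,2],[7,8],[8,2],[15,0],[33,9],[40,0]]
[[4,2],[7,8],[8,2],[15,0],[33,9],[40,0],[42,2],[44,0]]
[[4,2],[7,8],[8,2],[15,0],[33,9],[40,0],[42,2],[44,0]]
[[4,2],[7,8],[8,2],[15,0],[33,9],[40,0],[42,2],[44,19],[46,0]]
[[4,20],[15,0],[33,9],[40,0],[42,2],[44,19],[46,0]]
[[4,20],[15,0],[33,19],[35,9],[40,0],[42,2],[44,19],[46,0]]
[[4,20],[15,0],[33,19],[35,9],[40,0],[42,2],[44,19],[46,0]]
[[4,20],[15,0],[27,1],[29,0],[33,19],[35,9],[40,0],[42,2],[44,19],[46,0]]
[[4,20],[15,0],[22,19],[35,9],[40,0],[42,2],[44,19],[46,0]]
[[4,20],[15,0],[17,9],[22,19],[35,9],[40,0],[42,2],[44,19],[46,0]]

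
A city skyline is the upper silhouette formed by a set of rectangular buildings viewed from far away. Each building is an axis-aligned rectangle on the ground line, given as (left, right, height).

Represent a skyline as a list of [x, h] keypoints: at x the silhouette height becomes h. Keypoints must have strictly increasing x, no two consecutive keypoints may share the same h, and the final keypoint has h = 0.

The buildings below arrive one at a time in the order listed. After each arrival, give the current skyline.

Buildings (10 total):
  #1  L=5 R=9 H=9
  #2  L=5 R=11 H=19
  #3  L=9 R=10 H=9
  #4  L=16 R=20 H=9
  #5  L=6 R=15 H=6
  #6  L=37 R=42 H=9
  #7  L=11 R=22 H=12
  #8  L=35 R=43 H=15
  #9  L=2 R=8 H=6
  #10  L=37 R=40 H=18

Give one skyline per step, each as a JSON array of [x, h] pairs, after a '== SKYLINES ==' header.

== SKYLINES ==
[[5,9],[9,0]]
[[5,19],[11,0]]
[[5,19],[11,0]]
[[5,19],[11,0],[16,9],[20,0]]
[[5,19],[11,6],[15,0],[16,9],[20,0]]
[[5,19],[11,6],[15,0],[16,9],[20,0],[37,9],[42,0]]
[[5,19],[11,12],[22,0],[37,9],[42,0]]
[[5,19],[11,12],[22,0],[35,15],[43,0]]
[[2,6],[5,19],[11,12],[22,0],[35,15],[43,0]]
[[2,6],[5,19],[11,12],[22,0],[35,15],[37,18],[40,15],[43,0]]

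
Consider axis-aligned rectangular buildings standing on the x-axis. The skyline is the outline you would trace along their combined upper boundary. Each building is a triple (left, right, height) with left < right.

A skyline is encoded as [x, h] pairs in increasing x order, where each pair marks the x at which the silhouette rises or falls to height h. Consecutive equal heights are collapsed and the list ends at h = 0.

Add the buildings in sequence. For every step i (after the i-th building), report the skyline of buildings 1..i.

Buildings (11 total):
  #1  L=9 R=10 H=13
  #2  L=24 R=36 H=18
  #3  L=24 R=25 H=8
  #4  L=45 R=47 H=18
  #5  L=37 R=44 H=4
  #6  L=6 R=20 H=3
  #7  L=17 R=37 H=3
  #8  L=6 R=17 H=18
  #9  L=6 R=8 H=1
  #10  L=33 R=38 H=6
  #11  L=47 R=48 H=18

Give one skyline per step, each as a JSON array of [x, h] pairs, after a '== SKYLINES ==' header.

== SKYLINES ==
[[9,13],[10,0]]
[[9,13],[10,0],[24,18],[36,0]]
[[9,13],[10,0],[24,18],[36,0]]
[[9,13],[10,0],[24,18],[36,0],[45,18],[47,0]]
[[9,13],[10,0],[24,18],[36,0],[37,4],[44,0],[45,18],[47,0]]
[[6,3],[9,13],[10,3],[20,0],[24,18],[36,0],[37,4],[44,0],[45,18],[47,0]]
[[6,3],[9,13],[10,3],[24,18],[36,3],[37,4],[44,0],[45,18],[47,0]]
[[6,18],[17,3],[24,18],[36,3],[37,4],[44,0],[45,18],[47,0]]
[[6,18],[17,3],[24,18],[36,3],[37,4],[44,0],[45,18],[47,0]]
[[6,18],[17,3],[24,18],[36,6],[38,4],[44,0],[45,18],[47,0]]
[[6,18],[17,3],[24,18],[36,6],[38,4],[44,0],[45,18],[48,0]]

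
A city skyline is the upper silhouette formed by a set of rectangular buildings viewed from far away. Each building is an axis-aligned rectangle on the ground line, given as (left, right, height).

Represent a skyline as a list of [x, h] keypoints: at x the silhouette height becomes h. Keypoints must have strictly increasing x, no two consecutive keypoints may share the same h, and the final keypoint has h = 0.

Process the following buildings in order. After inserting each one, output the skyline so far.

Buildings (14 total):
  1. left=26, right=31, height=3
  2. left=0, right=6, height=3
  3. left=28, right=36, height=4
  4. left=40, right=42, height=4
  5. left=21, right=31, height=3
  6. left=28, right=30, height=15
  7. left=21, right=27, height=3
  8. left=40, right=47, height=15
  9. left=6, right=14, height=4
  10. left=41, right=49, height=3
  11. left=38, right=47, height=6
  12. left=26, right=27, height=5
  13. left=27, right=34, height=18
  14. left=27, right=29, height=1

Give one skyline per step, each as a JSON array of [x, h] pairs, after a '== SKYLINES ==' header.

== SKYLINES ==
[[26,3],[31,0]]
[[0,3],[6,0],[26,3],[31,0]]
[[0,3],[6,0],[26,3],[28,4],[36,0]]
[[0,3],[6,0],[26,3],[28,4],[36,0],[40,4],[42,0]]
[[0,3],[6,0],[21,3],[28,4],[36,0],[40,4],[42,0]]
[[0,3],[6,0],[21,3],[28,15],[30,4],[36,0],[40,4],[42,0]]
[[0,3],[6,0],[21,3],[28,15],[30,4],[36,0],[40,4],[42,0]]
[[0,3],[6,0],[21,3],[28,15],[30,4],[36,0],[40,15],[47,0]]
[[0,3],[6,4],[14,0],[21,3],[28,15],[30,4],[36,0],[40,15],[47,0]]
[[0,3],[6,4],[14,0],[21,3],[28,15],[30,4],[36,0],[40,15],[47,3],[49,0]]
[[0,3],[6,4],[14,0],[21,3],[28,15],[30,4],[36,0],[38,6],[40,15],[47,3],[49,0]]
[[0,3],[6,4],[14,0],[21,3],[26,5],[27,3],[28,15],[30,4],[36,0],[38,6],[40,15],[47,3],[49,0]]
[[0,3],[6,4],[14,0],[21,3],[26,5],[27,18],[34,4],[36,0],[38,6],[40,15],[47,3],[49,0]]
[[0,3],[6,4],[14,0],[21,3],[26,5],[27,18],[34,4],[36,0],[38,6],[40,15],[47,3],[49,0]]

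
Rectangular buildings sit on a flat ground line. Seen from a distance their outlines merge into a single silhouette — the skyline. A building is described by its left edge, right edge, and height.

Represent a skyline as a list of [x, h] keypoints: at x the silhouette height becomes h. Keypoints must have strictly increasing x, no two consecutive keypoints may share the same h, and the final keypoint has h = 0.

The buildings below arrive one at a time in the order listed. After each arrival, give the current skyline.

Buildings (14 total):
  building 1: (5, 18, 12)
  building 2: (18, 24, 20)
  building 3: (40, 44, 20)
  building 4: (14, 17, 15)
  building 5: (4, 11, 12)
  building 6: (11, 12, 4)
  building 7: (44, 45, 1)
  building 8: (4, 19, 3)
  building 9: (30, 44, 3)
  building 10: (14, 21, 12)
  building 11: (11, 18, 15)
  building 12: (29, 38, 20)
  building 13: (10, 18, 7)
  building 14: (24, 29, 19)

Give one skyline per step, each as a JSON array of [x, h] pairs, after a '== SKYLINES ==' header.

== SKYLINES ==
[[5,12],[18,0]]
[[5,12],[18,20],[24,0]]
[[5,12],[18,20],[24,0],[40,20],[44,0]]
[[5,12],[14,15],[17,12],[18,20],[24,0],[40,20],[44,0]]
[[4,12],[14,15],[17,12],[18,20],[24,0],[40,20],[44,0]]
[[4,12],[14,15],[17,12],[18,20],[24,0],[40,20],[44,0]]
[[4,12],[14,15],[17,12],[18,20],[24,0],[40,20],[44,1],[45,0]]
[[4,12],[14,15],[17,12],[18,20],[24,0],[40,20],[44,1],[45,0]]
[[4,12],[14,15],[17,12],[18,20],[24,0],[30,3],[40,20],[44,1],[45,0]]
[[4,12],[14,15],[17,12],[18,20],[24,0],[30,3],[40,20],[44,1],[45,0]]
[[4,12],[11,15],[18,20],[24,0],[30,3],[40,20],[44,1],[45,0]]
[[4,12],[11,15],[18,20],[24,0],[29,20],[38,3],[40,20],[44,1],[45,0]]
[[4,12],[11,15],[18,20],[24,0],[29,20],[38,3],[40,20],[44,1],[45,0]]
[[4,12],[11,15],[18,20],[24,19],[29,20],[38,3],[40,20],[44,1],[45,0]]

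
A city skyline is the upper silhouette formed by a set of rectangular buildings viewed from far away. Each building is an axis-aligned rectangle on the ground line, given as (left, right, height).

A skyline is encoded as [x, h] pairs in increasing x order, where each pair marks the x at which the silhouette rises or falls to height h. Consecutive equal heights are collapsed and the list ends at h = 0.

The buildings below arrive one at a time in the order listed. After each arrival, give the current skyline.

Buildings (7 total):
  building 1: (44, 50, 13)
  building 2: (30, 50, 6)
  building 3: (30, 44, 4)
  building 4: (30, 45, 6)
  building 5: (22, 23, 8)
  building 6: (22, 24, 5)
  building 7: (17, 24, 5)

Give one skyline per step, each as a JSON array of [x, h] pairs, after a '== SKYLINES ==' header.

== SKYLINES ==
[[44,13],[50,0]]
[[30,6],[44,13],[50,0]]
[[30,6],[44,13],[50,0]]
[[30,6],[44,13],[50,0]]
[[22,8],[23,0],[30,6],[44,13],[50,0]]
[[22,8],[23,5],[24,0],[30,6],[44,13],[50,0]]
[[17,5],[22,8],[23,5],[24,0],[30,6],[44,13],[50,0]]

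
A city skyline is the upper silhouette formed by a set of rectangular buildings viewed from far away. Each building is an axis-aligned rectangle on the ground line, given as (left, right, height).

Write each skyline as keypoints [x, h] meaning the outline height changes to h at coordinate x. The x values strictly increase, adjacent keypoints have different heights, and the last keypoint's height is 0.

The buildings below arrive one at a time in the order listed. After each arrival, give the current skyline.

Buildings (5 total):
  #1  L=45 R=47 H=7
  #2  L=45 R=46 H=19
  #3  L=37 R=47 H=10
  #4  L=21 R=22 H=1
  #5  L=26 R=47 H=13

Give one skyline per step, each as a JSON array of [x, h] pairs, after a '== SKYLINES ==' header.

== SKYLINES ==
[[45,7],[47,0]]
[[45,19],[46,7],[47,0]]
[[37,10],[45,19],[46,10],[47,0]]
[[21,1],[22,0],[37,10],[45,19],[46,10],[47,0]]
[[21,1],[22,0],[26,13],[45,19],[46,13],[47,0]]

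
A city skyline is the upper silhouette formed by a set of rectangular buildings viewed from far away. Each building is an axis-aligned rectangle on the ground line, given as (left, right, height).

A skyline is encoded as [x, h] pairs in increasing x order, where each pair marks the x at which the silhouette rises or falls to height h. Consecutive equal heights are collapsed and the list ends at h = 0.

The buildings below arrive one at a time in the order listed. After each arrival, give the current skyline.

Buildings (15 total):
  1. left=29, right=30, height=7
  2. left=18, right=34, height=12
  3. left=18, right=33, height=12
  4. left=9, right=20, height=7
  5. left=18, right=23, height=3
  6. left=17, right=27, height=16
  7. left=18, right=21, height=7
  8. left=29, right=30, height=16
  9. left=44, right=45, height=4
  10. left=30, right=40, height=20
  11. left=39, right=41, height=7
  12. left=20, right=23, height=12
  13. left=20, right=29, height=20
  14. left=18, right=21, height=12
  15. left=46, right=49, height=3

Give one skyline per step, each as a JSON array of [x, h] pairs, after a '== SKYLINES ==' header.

== SKYLINES ==
[[29,7],[30,0]]
[[18,12],[34,0]]
[[18,12],[34,0]]
[[9,7],[18,12],[34,0]]
[[9,7],[18,12],[34,0]]
[[9,7],[17,16],[27,12],[34,0]]
[[9,7],[17,16],[27,12],[34,0]]
[[9,7],[17,16],[27,12],[29,16],[30,12],[34,0]]
[[9,7],[17,16],[27,12],[29,16],[30,12],[34,0],[44,4],[45,0]]
[[9,7],[17,16],[27,12],[29,16],[30,20],[40,0],[44,4],[45,0]]
[[9,7],[17,16],[27,12],[29,16],[30,20],[40,7],[41,0],[44,4],[45,0]]
[[9,7],[17,16],[27,12],[29,16],[30,20],[40,7],[41,0],[44,4],[45,0]]
[[9,7],[17,16],[20,20],[29,16],[30,20],[40,7],[41,0],[44,4],[45,0]]
[[9,7],[17,16],[20,20],[29,16],[30,20],[40,7],[41,0],[44,4],[45,0]]
[[9,7],[17,16],[20,20],[29,16],[30,20],[40,7],[41,0],[44,4],[45,0],[46,3],[49,0]]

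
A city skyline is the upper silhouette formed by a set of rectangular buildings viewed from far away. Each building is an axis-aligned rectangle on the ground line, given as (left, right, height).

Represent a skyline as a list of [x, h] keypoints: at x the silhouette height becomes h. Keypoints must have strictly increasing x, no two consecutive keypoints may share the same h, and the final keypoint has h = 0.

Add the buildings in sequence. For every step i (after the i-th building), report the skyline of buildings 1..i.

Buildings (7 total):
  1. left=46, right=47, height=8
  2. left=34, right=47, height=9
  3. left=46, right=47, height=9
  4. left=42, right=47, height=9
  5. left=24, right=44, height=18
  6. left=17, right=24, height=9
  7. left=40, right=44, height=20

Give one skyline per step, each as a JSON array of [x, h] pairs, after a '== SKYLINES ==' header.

== SKYLINES ==
[[46,8],[47,0]]
[[34,9],[47,0]]
[[34,9],[47,0]]
[[34,9],[47,0]]
[[24,18],[44,9],[47,0]]
[[17,9],[24,18],[44,9],[47,0]]
[[17,9],[24,18],[40,20],[44,9],[47,0]]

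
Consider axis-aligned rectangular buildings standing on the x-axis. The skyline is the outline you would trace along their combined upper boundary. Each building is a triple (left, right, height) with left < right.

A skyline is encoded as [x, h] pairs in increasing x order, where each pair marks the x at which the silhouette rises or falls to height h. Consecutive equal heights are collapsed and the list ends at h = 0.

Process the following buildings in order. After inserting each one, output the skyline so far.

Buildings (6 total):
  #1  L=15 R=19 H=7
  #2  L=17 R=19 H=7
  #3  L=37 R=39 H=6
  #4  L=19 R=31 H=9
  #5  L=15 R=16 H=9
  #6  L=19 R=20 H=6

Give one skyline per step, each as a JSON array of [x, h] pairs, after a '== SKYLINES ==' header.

== SKYLINES ==
[[15,7],[19,0]]
[[15,7],[19,0]]
[[15,7],[19,0],[37,6],[39,0]]
[[15,7],[19,9],[31,0],[37,6],[39,0]]
[[15,9],[16,7],[19,9],[31,0],[37,6],[39,0]]
[[15,9],[16,7],[19,9],[31,0],[37,6],[39,0]]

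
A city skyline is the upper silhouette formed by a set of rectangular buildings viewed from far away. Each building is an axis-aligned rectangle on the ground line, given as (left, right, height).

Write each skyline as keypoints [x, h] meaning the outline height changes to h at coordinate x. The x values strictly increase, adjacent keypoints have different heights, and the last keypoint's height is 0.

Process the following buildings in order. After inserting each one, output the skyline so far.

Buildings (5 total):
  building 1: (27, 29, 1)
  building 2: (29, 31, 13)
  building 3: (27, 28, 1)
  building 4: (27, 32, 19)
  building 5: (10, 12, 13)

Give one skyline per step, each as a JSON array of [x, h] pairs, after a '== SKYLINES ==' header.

== SKYLINES ==
[[27,1],[29,0]]
[[27,1],[29,13],[31,0]]
[[27,1],[29,13],[31,0]]
[[27,19],[32,0]]
[[10,13],[12,0],[27,19],[32,0]]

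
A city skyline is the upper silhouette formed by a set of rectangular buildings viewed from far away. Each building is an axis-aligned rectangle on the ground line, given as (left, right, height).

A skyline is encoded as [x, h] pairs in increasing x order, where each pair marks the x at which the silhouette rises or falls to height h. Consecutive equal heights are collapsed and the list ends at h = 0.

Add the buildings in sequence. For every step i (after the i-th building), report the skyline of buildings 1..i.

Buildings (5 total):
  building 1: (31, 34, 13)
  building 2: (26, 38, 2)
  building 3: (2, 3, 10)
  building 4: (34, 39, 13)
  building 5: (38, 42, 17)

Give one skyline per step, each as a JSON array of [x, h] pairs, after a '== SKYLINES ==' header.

== SKYLINES ==
[[31,13],[34,0]]
[[26,2],[31,13],[34,2],[38,0]]
[[2,10],[3,0],[26,2],[31,13],[34,2],[38,0]]
[[2,10],[3,0],[26,2],[31,13],[39,0]]
[[2,10],[3,0],[26,2],[31,13],[38,17],[42,0]]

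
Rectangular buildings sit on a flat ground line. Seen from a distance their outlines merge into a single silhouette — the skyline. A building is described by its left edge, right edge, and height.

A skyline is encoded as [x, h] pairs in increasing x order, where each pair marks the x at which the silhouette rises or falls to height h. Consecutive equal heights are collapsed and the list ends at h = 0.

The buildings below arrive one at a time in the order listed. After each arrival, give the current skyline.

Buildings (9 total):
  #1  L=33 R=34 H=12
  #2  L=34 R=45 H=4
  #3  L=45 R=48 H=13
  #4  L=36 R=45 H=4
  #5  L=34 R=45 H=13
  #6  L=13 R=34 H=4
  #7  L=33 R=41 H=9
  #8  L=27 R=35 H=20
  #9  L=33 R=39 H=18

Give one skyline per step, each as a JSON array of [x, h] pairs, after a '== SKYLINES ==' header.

== SKYLINES ==
[[33,12],[34,0]]
[[33,12],[34,4],[45,0]]
[[33,12],[34,4],[45,13],[48,0]]
[[33,12],[34,4],[45,13],[48,0]]
[[33,12],[34,13],[48,0]]
[[13,4],[33,12],[34,13],[48,0]]
[[13,4],[33,12],[34,13],[48,0]]
[[13,4],[27,20],[35,13],[48,0]]
[[13,4],[27,20],[35,18],[39,13],[48,0]]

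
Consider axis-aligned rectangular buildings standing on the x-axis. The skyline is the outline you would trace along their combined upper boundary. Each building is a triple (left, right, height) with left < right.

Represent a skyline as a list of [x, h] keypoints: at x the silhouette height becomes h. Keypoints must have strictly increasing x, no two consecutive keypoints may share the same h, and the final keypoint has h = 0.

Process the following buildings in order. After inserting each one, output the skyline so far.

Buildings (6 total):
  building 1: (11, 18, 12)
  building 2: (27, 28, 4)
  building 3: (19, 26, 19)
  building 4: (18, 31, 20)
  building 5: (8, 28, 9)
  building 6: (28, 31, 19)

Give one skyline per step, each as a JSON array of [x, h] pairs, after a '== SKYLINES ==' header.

== SKYLINES ==
[[11,12],[18,0]]
[[11,12],[18,0],[27,4],[28,0]]
[[11,12],[18,0],[19,19],[26,0],[27,4],[28,0]]
[[11,12],[18,20],[31,0]]
[[8,9],[11,12],[18,20],[31,0]]
[[8,9],[11,12],[18,20],[31,0]]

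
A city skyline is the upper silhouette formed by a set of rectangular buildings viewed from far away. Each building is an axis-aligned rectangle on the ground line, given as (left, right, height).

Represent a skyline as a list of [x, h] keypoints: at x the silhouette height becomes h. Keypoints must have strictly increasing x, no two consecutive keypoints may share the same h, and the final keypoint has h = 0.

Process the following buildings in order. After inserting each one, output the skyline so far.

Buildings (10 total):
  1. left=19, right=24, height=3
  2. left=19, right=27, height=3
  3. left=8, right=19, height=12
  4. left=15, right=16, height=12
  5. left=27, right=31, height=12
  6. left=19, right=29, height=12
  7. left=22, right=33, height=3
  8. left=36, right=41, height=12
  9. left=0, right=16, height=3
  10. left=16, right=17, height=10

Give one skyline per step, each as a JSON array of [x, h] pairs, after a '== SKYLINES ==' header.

== SKYLINES ==
[[19,3],[24,0]]
[[19,3],[27,0]]
[[8,12],[19,3],[27,0]]
[[8,12],[19,3],[27,0]]
[[8,12],[19,3],[27,12],[31,0]]
[[8,12],[31,0]]
[[8,12],[31,3],[33,0]]
[[8,12],[31,3],[33,0],[36,12],[41,0]]
[[0,3],[8,12],[31,3],[33,0],[36,12],[41,0]]
[[0,3],[8,12],[31,3],[33,0],[36,12],[41,0]]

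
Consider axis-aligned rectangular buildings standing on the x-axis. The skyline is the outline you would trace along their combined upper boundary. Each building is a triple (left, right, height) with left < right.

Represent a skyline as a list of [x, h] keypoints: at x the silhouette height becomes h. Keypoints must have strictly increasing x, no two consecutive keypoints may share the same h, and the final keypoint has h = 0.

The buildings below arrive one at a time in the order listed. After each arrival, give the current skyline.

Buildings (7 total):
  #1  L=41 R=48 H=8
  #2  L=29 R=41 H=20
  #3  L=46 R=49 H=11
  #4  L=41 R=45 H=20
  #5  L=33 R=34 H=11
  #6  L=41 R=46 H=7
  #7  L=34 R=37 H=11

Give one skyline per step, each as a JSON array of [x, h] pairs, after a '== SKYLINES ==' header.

== SKYLINES ==
[[41,8],[48,0]]
[[29,20],[41,8],[48,0]]
[[29,20],[41,8],[46,11],[49,0]]
[[29,20],[45,8],[46,11],[49,0]]
[[29,20],[45,8],[46,11],[49,0]]
[[29,20],[45,8],[46,11],[49,0]]
[[29,20],[45,8],[46,11],[49,0]]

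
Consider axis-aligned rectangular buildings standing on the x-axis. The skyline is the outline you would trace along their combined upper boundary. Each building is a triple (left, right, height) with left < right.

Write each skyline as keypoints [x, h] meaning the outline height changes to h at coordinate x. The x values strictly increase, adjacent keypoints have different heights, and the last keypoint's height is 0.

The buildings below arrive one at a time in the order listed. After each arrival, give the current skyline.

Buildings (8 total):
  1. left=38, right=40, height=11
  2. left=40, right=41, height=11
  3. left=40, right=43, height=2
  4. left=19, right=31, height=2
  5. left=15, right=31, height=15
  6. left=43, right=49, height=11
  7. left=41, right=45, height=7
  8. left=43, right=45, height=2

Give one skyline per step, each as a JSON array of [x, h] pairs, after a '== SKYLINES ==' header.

== SKYLINES ==
[[38,11],[40,0]]
[[38,11],[41,0]]
[[38,11],[41,2],[43,0]]
[[19,2],[31,0],[38,11],[41,2],[43,0]]
[[15,15],[31,0],[38,11],[41,2],[43,0]]
[[15,15],[31,0],[38,11],[41,2],[43,11],[49,0]]
[[15,15],[31,0],[38,11],[41,7],[43,11],[49,0]]
[[15,15],[31,0],[38,11],[41,7],[43,11],[49,0]]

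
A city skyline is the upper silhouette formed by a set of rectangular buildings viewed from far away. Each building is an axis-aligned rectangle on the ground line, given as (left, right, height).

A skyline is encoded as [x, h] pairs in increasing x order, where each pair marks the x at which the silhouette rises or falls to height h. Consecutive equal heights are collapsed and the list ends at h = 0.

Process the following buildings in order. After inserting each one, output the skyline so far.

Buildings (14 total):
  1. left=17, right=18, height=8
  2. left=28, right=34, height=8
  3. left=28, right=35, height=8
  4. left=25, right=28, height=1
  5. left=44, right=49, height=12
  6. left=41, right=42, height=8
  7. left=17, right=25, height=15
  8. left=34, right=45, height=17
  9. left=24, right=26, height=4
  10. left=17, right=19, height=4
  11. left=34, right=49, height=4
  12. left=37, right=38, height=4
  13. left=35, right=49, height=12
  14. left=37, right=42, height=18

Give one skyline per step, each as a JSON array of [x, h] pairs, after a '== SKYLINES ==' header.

== SKYLINES ==
[[17,8],[18,0]]
[[17,8],[18,0],[28,8],[34,0]]
[[17,8],[18,0],[28,8],[35,0]]
[[17,8],[18,0],[25,1],[28,8],[35,0]]
[[17,8],[18,0],[25,1],[28,8],[35,0],[44,12],[49,0]]
[[17,8],[18,0],[25,1],[28,8],[35,0],[41,8],[42,0],[44,12],[49,0]]
[[17,15],[25,1],[28,8],[35,0],[41,8],[42,0],[44,12],[49,0]]
[[17,15],[25,1],[28,8],[34,17],[45,12],[49,0]]
[[17,15],[25,4],[26,1],[28,8],[34,17],[45,12],[49,0]]
[[17,15],[25,4],[26,1],[28,8],[34,17],[45,12],[49,0]]
[[17,15],[25,4],[26,1],[28,8],[34,17],[45,12],[49,0]]
[[17,15],[25,4],[26,1],[28,8],[34,17],[45,12],[49,0]]
[[17,15],[25,4],[26,1],[28,8],[34,17],[45,12],[49,0]]
[[17,15],[25,4],[26,1],[28,8],[34,17],[37,18],[42,17],[45,12],[49,0]]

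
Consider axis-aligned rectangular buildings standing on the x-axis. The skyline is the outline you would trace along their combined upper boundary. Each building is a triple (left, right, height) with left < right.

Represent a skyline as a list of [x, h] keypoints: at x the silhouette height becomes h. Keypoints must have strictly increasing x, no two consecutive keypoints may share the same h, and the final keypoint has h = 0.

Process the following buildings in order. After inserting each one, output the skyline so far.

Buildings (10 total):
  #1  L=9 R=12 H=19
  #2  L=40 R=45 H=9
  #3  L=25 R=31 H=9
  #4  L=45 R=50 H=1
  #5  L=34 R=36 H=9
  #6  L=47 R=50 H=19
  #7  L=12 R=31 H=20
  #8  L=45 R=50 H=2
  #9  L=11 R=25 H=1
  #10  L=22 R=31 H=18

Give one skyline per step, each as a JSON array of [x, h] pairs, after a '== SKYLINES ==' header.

== SKYLINES ==
[[9,19],[12,0]]
[[9,19],[12,0],[40,9],[45,0]]
[[9,19],[12,0],[25,9],[31,0],[40,9],[45,0]]
[[9,19],[12,0],[25,9],[31,0],[40,9],[45,1],[50,0]]
[[9,19],[12,0],[25,9],[31,0],[34,9],[36,0],[40,9],[45,1],[50,0]]
[[9,19],[12,0],[25,9],[31,0],[34,9],[36,0],[40,9],[45,1],[47,19],[50,0]]
[[9,19],[12,20],[31,0],[34,9],[36,0],[40,9],[45,1],[47,19],[50,0]]
[[9,19],[12,20],[31,0],[34,9],[36,0],[40,9],[45,2],[47,19],[50,0]]
[[9,19],[12,20],[31,0],[34,9],[36,0],[40,9],[45,2],[47,19],[50,0]]
[[9,19],[12,20],[31,0],[34,9],[36,0],[40,9],[45,2],[47,19],[50,0]]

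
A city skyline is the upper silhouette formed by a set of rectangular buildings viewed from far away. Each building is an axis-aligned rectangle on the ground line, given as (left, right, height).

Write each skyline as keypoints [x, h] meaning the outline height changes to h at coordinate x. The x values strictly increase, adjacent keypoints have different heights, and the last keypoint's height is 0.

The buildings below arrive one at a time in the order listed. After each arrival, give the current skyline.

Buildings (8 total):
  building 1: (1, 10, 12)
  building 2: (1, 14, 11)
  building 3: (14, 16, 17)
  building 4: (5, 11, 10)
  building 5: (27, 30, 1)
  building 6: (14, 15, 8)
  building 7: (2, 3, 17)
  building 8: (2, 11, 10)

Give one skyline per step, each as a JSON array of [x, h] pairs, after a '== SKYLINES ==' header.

== SKYLINES ==
[[1,12],[10,0]]
[[1,12],[10,11],[14,0]]
[[1,12],[10,11],[14,17],[16,0]]
[[1,12],[10,11],[14,17],[16,0]]
[[1,12],[10,11],[14,17],[16,0],[27,1],[30,0]]
[[1,12],[10,11],[14,17],[16,0],[27,1],[30,0]]
[[1,12],[2,17],[3,12],[10,11],[14,17],[16,0],[27,1],[30,0]]
[[1,12],[2,17],[3,12],[10,11],[14,17],[16,0],[27,1],[30,0]]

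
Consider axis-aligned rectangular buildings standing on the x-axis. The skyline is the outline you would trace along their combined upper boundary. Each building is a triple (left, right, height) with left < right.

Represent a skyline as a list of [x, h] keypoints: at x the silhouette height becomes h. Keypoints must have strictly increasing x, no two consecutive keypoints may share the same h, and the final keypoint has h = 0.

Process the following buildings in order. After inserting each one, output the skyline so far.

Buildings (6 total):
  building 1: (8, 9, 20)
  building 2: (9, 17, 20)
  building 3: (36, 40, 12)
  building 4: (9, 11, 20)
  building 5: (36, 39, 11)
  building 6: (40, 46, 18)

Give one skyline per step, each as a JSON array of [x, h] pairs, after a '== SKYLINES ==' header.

== SKYLINES ==
[[8,20],[9,0]]
[[8,20],[17,0]]
[[8,20],[17,0],[36,12],[40,0]]
[[8,20],[17,0],[36,12],[40,0]]
[[8,20],[17,0],[36,12],[40,0]]
[[8,20],[17,0],[36,12],[40,18],[46,0]]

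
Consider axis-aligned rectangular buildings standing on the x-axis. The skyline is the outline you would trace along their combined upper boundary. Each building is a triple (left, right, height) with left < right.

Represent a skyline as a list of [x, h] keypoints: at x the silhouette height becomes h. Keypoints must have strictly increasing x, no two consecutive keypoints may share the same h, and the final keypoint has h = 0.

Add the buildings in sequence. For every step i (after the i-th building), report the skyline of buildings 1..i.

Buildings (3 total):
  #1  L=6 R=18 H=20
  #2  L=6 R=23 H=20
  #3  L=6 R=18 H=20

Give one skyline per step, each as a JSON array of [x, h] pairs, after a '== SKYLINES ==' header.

== SKYLINES ==
[[6,20],[18,0]]
[[6,20],[23,0]]
[[6,20],[23,0]]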